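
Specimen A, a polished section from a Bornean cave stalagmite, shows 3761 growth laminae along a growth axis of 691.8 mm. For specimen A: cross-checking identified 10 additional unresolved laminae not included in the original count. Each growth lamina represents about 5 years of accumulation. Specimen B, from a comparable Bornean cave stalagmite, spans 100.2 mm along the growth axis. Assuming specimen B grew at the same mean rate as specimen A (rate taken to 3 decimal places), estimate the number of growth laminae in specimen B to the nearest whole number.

542 growth laminae

Specimen A: correcting the raw count gives 3761 + 10 = 3771 true growth laminae.
Specimen A: multiplying by 5 years per growth lamina: 3771 × 5 = 18855 years.
A: Mean rate = 691.8 mm / 18855 years ≈ 0.037 mm per year.
B spans 100.2 / 0.037 = 2708.11 years; at 5 years per growth lamina that is 2708.11 / 5 ≈ 542 growth laminae.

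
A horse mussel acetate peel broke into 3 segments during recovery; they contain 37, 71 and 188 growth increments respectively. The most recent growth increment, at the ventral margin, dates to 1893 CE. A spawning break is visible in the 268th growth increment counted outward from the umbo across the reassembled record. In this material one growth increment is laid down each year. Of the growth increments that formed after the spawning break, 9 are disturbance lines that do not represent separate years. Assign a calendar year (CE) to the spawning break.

1874 CE

Total growth increments = 37 + 71 + 188 = 296.
The spawning break sits at growth increment 268 from the umbo, so 296 − 268 = 28 growth increments formed after it.
Removing the 9 false growth increments leaves 28 − 9 = 19 true growth increments beyond the spawning break.
Counting back 19 years from 1893 CE places the spawning break in 1893 − 19 = 1874 CE.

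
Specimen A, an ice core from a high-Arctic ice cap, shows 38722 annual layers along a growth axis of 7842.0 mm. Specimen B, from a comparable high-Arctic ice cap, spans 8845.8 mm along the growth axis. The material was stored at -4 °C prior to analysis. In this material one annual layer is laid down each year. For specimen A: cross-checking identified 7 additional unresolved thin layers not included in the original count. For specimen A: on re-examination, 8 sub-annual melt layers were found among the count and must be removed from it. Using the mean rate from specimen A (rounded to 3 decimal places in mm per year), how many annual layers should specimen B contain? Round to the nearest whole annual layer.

Specimen A: true annual layer count = 38722 − 8 + 7 = 38721.
A: Extension rate ≈ 7842.0 / 38721 = 0.203 mm/yr.
For B, 8845.8 / 0.203 = 43575.37 years ≈ 43575 annual layers.

43575 annual layers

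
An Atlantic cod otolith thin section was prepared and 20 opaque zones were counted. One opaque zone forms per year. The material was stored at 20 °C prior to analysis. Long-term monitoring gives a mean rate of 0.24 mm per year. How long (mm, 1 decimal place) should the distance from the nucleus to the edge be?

4.8 mm

The record spans 20 years at 0.24 mm per year.
20 years at 0.24 mm/year gives 0.24 × 20 = 4.8 mm.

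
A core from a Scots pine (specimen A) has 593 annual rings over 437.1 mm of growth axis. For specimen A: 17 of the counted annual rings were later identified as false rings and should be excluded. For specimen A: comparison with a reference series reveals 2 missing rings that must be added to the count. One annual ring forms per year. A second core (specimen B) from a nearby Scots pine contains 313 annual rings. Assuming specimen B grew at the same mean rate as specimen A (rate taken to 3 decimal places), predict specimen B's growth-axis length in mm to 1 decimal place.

Specimen A: adjusted count: 593 − 17 + 2 = 578 annual rings.
A: Extension rate ≈ 437.1 / 578 = 0.756 mm/yr.
Length of B = 0.756 × 313 = 236.6 mm.

236.6 mm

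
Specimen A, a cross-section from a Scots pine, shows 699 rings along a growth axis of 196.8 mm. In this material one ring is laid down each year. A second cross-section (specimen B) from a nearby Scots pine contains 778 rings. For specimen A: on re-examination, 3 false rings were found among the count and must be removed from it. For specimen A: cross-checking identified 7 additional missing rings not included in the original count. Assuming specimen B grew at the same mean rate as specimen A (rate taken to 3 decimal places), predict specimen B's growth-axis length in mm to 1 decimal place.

Specimen A: correcting the raw count gives 699 − 3 + 7 = 703 true rings.
A: Mean rate = 196.8 mm / 703 years ≈ 0.280 mm per year.
For B, 0.280 mm/year × 778 years = 217.8 mm.

217.8 mm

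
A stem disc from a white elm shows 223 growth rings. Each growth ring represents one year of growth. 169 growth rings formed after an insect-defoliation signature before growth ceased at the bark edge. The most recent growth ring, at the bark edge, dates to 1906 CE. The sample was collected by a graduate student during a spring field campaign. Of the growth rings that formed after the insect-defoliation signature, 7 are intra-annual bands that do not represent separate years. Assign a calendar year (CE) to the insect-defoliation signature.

There are 169 growth rings younger than the insect-defoliation signature.
169 − 7 false = 162 true growth rings after the insect-defoliation signature.
Counting back 162 years from 1906 CE places the insect-defoliation signature in 1906 − 162 = 1744 CE.

1744 CE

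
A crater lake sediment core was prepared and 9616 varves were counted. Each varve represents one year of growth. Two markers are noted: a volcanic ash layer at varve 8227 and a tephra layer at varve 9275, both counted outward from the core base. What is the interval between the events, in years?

The two markers are separated by 9275 − 8227 = 1048 varves.
That is 1048 years at one varve per year.

1048 years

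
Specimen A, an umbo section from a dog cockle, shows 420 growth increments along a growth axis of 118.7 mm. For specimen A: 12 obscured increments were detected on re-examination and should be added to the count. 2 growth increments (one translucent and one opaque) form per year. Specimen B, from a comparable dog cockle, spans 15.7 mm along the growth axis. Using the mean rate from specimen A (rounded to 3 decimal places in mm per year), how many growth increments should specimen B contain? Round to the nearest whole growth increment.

57 growth increments

Specimen A: correcting the raw count gives 420 + 12 = 432 true growth increments.
Specimen A: dividing by 2 growth increments per year: 432 / 2 = 216 years.
A: Mean rate = 118.7 mm / 216 years ≈ 0.550 mm/year.
B spans 15.7 / 0.550 = 28.55 years; at 2 growth increments per year that is 28.55 × 2 ≈ 57 growth increments.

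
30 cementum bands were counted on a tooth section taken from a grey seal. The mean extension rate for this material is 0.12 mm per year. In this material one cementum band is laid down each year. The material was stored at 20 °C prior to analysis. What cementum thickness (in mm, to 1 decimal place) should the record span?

The record spans 30 years at 0.12 mm per year.
Length ≈ 0.12 × 30 = 3.6 mm.

3.6 mm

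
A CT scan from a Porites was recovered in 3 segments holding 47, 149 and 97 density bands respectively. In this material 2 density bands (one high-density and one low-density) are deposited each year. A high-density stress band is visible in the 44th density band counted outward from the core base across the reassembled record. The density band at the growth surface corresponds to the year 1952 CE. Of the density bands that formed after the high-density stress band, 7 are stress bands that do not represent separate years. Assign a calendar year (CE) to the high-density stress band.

1831 CE

Total density bands = 47 + 149 + 97 = 293.
293 − 44 = 249 density bands lie beyond the high-density stress band toward the growth surface.
Removing the 7 false density bands leaves 249 − 7 = 242 true density bands beyond the high-density stress band.
With 2 density bands per year, 242 / 2 = 121 years.
1952 − 121 = 1831 CE.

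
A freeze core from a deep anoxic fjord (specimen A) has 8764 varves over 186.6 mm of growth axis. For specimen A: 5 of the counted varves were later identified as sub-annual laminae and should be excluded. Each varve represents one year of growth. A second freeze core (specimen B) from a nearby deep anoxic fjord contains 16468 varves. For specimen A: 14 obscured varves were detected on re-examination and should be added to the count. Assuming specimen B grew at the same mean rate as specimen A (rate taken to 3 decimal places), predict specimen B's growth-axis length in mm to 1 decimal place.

Specimen A: true varve count = 8764 − 5 + 14 = 8773.
A: 186.6 mm over 8773 years gives 186.6 / 8773 ≈ 0.021 mm per year.
For B, 0.021 mm/year × 16468 years = 345.8 mm.

345.8 mm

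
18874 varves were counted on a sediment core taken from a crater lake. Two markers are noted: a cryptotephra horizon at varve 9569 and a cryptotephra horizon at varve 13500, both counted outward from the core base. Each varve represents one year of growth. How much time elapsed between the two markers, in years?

3931 years

13500 − 9569 = 3931 varves lie between the two events.
That is 3931 years at one varve per year.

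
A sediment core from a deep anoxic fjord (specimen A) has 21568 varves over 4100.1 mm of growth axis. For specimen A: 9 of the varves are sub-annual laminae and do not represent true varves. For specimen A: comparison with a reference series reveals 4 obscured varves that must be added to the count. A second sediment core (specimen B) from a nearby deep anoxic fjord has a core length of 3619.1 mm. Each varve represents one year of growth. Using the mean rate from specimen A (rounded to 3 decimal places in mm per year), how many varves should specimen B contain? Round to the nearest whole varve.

Specimen A: adjusted count: 21568 − 9 + 4 = 21563 varves.
A: 4100.1 mm over 21563 years gives 4100.1 / 21563 ≈ 0.190 mm/year.
For B, 3619.1 / 0.190 = 19047.89 years ≈ 19048 varves.

19048 varves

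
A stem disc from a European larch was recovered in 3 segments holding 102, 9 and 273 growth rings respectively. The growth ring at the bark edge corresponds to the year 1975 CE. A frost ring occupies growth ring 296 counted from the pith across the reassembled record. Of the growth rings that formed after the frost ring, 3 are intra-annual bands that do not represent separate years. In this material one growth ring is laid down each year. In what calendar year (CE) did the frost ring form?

1890 CE

Total growth rings = 102 + 9 + 273 = 384.
The frost ring sits at growth ring 296 from the pith, so 384 − 296 = 88 growth rings formed after it.
Excluding 3 false growth rings: 88 − 3 = 85.
1975 − 85 = 1890 CE.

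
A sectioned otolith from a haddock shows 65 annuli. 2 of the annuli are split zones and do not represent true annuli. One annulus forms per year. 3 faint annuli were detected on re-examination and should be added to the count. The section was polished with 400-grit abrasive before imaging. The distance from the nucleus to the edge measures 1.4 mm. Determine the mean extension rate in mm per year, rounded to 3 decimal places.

Adjusted count: 65 − 2 + 3 = 66 annuli.
1.4 mm over 66 years gives 1.4 / 66 ≈ 0.021 mm per year.

0.021 mm per year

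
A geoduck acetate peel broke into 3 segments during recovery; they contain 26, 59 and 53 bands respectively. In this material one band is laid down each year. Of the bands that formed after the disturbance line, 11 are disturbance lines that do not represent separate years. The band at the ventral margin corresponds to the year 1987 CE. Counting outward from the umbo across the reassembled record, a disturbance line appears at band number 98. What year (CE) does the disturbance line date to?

Total bands = 26 + 59 + 53 = 138.
Between band 98 and the ventral margin there are 138 − 98 = 40 bands.
Excluding 11 false bands: 40 − 11 = 29.
The band at the ventral margin is 1987 CE, so the disturbance line dates to 1987 − 29 = 1958 CE.

1958 CE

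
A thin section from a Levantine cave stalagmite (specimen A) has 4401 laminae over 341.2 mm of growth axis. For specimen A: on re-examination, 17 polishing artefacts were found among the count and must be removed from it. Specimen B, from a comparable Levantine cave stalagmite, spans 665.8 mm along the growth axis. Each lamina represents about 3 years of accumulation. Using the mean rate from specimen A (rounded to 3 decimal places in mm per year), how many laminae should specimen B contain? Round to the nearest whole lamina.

Specimen A: adjusted count: 4401 − 17 = 4384 laminae.
Specimen A: 4384 laminae at 3 years each span 4384 × 3 = 13152 years.
A: Mean rate = 341.2 mm / 13152 years ≈ 0.026 mm per year.
B spans 665.8 / 0.026 = 25607.69 years; at 3 years per lamina that is 25607.69 / 3 ≈ 8536 laminae.

8536 laminae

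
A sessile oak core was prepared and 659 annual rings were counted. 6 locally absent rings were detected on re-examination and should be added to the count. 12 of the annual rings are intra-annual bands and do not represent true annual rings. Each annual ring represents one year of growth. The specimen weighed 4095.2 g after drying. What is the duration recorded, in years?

653 years

Correcting the raw count gives 659 − 12 + 6 = 653 true annual rings.
One annual ring per year makes the duration 653 years.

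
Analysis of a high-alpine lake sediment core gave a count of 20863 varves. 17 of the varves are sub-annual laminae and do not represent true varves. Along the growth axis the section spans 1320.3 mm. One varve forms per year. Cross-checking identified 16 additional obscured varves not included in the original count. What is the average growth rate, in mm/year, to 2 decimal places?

True varve count = 20863 − 17 + 16 = 20862.
Extension rate ≈ 1320.3 / 20862 = 0.06 mm/year.

0.06 mm/year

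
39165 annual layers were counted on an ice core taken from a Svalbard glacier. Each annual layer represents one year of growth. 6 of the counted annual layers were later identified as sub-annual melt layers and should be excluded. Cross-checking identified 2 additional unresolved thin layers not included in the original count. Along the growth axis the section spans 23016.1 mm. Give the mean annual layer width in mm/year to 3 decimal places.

Correcting the raw count gives 39165 − 6 + 2 = 39161 true annual layers.
Extension rate ≈ 23016.1 / 39161 = 0.588 mm/year.

0.588 mm/year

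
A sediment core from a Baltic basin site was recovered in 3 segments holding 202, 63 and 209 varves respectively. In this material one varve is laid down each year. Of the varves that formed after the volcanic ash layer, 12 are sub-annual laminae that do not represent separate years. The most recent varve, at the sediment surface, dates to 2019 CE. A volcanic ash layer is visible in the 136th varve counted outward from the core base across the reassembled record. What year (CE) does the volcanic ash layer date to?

Total varves = 202 + 63 + 209 = 474.
The volcanic ash layer sits at varve 136 from the core base, so 474 − 136 = 338 varves formed after it.
Removing the 12 false varves leaves 338 − 12 = 326 true varves beyond the volcanic ash layer.
2019 − 326 = 1693 CE.

1693 CE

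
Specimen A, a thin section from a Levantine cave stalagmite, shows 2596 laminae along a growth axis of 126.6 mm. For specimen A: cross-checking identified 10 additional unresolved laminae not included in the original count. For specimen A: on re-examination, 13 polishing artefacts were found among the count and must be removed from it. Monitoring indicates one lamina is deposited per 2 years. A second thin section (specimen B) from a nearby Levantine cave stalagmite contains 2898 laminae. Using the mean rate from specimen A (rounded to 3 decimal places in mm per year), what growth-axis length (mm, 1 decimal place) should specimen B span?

139.1 mm

Specimen A: true lamina count = 2596 − 13 + 10 = 2593.
Specimen A: at 2 years per lamina, 2593 × 2 = 5186 years.
A: 126.6 mm over 5186 years gives 126.6 / 5186 ≈ 0.024 mm/year.
Specimen B: multiplying by 2 years per lamina: 2898 × 2 = 5796 years. Length of B = 0.024 × 5796 = 139.1 mm.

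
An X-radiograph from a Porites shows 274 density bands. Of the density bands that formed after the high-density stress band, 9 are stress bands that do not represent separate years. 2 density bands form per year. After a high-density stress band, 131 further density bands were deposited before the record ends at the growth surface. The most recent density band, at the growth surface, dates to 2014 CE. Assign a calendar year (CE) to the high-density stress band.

131 density bands post-date the high-density stress band.
Excluding 9 false density bands: 131 − 9 = 122.
With 2 density bands per year, 122 / 2 = 61 years.
2014 − 61 = 1953 CE.

1953 CE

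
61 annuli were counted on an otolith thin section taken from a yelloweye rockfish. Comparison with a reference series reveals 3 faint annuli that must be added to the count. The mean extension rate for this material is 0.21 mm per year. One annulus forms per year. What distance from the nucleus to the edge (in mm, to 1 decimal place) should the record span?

True annulus count = 61 + 3 = 64.
64 years at 0.21 mm/year gives 0.21 × 64 = 13.4 mm.

13.4 mm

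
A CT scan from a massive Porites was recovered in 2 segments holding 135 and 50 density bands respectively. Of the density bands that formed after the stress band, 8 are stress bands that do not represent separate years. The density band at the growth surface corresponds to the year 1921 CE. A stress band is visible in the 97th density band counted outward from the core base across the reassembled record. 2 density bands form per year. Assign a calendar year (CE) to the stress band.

Total density bands = 135 + 50 = 185.
The stress band sits at density band 97 from the core base, so 185 − 97 = 88 density bands formed after it.
Excluding 8 false density bands: 88 − 8 = 80.
With 2 density bands per year, 80 / 2 = 40 years.
1921 − 40 = 1881 CE.

1881 CE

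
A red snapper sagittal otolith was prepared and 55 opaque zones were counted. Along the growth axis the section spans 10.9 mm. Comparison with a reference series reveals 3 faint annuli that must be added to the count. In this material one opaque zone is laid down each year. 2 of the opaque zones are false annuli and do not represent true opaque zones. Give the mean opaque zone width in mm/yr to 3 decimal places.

True opaque zone count = 55 − 2 + 3 = 56.
Mean rate = 10.9 mm / 56 years ≈ 0.195 mm/yr.

0.195 mm/yr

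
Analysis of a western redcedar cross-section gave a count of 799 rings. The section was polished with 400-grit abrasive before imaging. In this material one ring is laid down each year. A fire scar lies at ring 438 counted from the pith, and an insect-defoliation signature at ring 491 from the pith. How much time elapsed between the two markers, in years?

The two markers are separated by 491 − 438 = 53 rings.
At one ring per year, 53 years elapsed between them.

53 years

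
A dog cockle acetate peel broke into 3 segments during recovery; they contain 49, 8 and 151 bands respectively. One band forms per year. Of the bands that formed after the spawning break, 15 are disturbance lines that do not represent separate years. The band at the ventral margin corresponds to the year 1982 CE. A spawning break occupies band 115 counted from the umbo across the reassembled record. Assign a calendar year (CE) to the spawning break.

Total bands = 49 + 8 + 151 = 208.
208 − 115 = 93 bands lie beyond the spawning break toward the ventral margin.
Excluding 15 false bands: 93 − 15 = 78.
The band at the ventral margin is 1982 CE, so the spawning break dates to 1982 − 78 = 1904 CE.

1904 CE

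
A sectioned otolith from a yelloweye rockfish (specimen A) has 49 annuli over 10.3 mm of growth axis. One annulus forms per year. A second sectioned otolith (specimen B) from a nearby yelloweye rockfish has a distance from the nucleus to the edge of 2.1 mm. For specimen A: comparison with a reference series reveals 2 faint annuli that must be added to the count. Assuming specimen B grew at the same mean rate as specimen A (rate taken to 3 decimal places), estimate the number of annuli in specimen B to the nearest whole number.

10 annuli

Specimen A: true annulus count = 49 + 2 = 51.
A: Extension rate ≈ 10.3 / 51 = 0.202 mm/yr.
Specimen B: 2.1 mm / 0.202 mm per year = 10.40 years ≈ 10 annuli.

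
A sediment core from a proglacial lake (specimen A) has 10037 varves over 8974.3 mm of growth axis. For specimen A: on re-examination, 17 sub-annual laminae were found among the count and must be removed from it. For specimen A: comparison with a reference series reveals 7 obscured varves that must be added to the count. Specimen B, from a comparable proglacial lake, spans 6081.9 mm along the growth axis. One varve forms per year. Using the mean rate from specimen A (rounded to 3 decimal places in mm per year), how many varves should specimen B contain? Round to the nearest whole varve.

Specimen A: correcting the raw count gives 10037 − 17 + 7 = 10027 true varves.
A: Mean rate = 8974.3 mm / 10027 years ≈ 0.895 mm/yr.
For B, 6081.9 / 0.895 = 6795.42 years ≈ 6795 varves.

6795 varves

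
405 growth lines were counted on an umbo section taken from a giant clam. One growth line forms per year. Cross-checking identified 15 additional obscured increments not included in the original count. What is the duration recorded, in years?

After corrections the count is 405 + 15 = 420 growth lines.
With a one-to-one growth line periodicity this is 420 years.

420 years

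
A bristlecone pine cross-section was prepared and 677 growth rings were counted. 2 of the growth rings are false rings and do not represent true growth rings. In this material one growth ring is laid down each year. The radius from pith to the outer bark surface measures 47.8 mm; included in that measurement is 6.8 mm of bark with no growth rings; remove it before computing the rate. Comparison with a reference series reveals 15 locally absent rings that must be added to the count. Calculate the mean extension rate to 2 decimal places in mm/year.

0.06 mm/year

After corrections the count is 677 − 2 + 15 = 690 growth rings.
Net length = 47.8 − 6.8 = 41.0 mm.
41.0 mm over 690 years gives 41.0 / 690 ≈ 0.06 mm/year.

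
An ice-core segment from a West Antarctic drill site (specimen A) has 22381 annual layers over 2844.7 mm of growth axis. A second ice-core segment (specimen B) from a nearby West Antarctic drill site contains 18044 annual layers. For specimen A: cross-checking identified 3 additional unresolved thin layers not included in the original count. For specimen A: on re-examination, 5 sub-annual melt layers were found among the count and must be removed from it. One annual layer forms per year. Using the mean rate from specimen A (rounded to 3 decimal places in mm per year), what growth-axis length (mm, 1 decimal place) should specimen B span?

Specimen A: adjusted count: 22381 − 5 + 3 = 22379 annual layers.
A: Mean rate = 2844.7 mm / 22379 years ≈ 0.127 mm per year.
B's length ≈ 0.127 × 18044 = 2291.6 mm.

2291.6 mm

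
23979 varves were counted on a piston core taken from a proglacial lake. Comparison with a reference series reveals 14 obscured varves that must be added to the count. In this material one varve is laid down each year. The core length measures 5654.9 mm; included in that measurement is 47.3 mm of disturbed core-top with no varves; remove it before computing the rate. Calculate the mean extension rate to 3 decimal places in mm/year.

After corrections the count is 23979 + 14 = 23993 varves.
Removing the 47.3 mm offcut leaves 5654.9 − 47.3 = 5607.6 mm.
Mean rate = 5607.6 mm / 23993 years ≈ 0.234 mm/year.

0.234 mm/year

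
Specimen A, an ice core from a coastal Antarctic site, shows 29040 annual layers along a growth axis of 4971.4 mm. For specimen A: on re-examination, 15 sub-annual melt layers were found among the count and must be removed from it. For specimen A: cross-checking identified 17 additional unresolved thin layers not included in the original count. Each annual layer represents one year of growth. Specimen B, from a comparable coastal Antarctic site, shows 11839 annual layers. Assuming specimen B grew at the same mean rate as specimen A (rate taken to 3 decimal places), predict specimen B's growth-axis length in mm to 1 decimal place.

2024.5 mm

Specimen A: adjusted count: 29040 − 15 + 17 = 29042 annual layers.
A: Mean rate = 4971.4 mm / 29042 years ≈ 0.171 mm/yr.
For B, 0.171 mm/year × 11839 years = 2024.5 mm.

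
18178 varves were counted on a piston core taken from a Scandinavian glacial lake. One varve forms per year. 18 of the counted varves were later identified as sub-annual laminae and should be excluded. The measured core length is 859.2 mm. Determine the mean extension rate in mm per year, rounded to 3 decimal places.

0.047 mm per year

True varve count = 18178 − 18 = 18160.
Extension rate ≈ 859.2 / 18160 = 0.047 mm per year.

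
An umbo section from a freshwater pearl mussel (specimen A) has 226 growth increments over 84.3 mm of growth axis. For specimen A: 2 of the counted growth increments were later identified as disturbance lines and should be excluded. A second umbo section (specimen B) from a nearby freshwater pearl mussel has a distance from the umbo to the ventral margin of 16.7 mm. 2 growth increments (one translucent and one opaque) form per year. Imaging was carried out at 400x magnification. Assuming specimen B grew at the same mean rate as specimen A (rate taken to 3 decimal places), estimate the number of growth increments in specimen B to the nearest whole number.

44 growth increments

Specimen A: true growth increment count = 226 − 2 = 224.
Specimen A: 224 growth increments at 2 per year is 224 / 2 = 112 years.
A: Extension rate ≈ 84.3 / 112 = 0.753 mm/yr.
For B, 16.7 / 0.753 = 22.18 years; at 2 growth increments per year that is 22.18 × 2 ≈ 44 growth increments.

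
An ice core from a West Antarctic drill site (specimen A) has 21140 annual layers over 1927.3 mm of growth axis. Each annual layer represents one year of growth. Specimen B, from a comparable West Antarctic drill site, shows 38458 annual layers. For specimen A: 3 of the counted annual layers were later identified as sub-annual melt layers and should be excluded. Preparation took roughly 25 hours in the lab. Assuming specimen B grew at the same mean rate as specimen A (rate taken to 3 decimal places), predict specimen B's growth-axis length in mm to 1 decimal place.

3499.7 mm

Specimen A: true annual layer count = 21140 − 3 = 21137.
A: Extension rate ≈ 1927.3 / 21137 = 0.091 mm per year.
B's length ≈ 0.091 × 38458 = 3499.7 mm.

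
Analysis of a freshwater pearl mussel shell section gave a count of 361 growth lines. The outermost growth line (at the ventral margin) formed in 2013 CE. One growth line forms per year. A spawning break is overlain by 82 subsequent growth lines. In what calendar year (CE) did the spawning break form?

82 growth lines formed after the spawning break.
The growth line at the ventral margin is 2013 CE, so the spawning break dates to 2013 − 82 = 1931 CE.

1931 CE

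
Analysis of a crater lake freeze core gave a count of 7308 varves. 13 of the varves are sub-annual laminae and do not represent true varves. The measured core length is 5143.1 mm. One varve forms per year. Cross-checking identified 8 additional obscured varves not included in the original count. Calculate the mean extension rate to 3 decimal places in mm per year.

Adjusted count: 7308 − 13 + 8 = 7303 varves.
Mean rate = 5143.1 mm / 7303 years ≈ 0.704 mm per year.

0.704 mm per year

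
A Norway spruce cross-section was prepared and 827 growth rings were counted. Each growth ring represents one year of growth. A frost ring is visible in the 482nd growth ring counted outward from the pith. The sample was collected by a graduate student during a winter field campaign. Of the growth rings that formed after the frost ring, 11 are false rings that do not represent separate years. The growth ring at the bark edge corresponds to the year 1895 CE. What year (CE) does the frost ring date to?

1561 CE

Between growth ring 482 and the bark edge there are 827 − 482 = 345 growth rings.
Excluding 11 false growth rings: 345 − 11 = 334.
1895 − 334 = 1561 CE.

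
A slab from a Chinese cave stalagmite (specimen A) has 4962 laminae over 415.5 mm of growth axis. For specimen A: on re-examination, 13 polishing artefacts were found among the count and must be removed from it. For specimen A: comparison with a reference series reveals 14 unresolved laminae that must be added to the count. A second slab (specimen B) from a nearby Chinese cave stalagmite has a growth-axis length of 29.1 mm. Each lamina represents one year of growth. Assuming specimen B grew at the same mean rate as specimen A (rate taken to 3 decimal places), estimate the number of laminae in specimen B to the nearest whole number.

346 laminae

Specimen A: after corrections the count is 4962 − 13 + 14 = 4963 laminae.
A: Mean rate = 415.5 mm / 4963 years ≈ 0.084 mm/year.
For B, 29.1 / 0.084 = 346.43 years ≈ 346 laminae.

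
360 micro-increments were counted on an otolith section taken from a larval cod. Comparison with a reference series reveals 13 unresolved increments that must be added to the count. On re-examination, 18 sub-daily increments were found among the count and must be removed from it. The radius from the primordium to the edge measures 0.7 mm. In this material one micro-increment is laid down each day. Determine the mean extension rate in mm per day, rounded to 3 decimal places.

True micro-increment count = 360 − 18 + 13 = 355.
0.7 mm over 355 days gives 0.7 / 355 ≈ 0.002 mm per day.

0.002 mm per day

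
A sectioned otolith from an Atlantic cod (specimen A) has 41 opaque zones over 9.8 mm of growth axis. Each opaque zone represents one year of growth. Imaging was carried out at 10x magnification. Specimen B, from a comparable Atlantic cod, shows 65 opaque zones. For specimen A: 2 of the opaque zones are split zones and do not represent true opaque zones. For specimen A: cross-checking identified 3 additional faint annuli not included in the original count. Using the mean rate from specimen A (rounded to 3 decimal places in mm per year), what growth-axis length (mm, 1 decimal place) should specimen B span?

15.1 mm

Specimen A: adjusted count: 41 − 2 + 3 = 42 opaque zones.
A: 9.8 mm over 42 years gives 9.8 / 42 ≈ 0.233 mm per year.
Length of B = 0.233 × 65 = 15.1 mm.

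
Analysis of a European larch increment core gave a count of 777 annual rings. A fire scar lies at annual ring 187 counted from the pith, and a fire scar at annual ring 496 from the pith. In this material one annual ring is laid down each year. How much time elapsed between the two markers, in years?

The two markers are separated by 496 − 187 = 309 annual rings.
At one annual ring per year, 309 years elapsed between them.

309 years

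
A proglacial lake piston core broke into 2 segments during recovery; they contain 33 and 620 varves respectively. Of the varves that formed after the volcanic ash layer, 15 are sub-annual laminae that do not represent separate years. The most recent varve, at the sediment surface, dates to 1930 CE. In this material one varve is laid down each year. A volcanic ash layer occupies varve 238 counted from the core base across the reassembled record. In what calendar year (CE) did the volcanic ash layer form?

1530 CE

Total varves = 33 + 620 = 653.
The volcanic ash layer sits at varve 238 from the core base, so 653 − 238 = 415 varves formed after it.
Excluding 15 false varves: 415 − 15 = 400.
The varve at the sediment surface is 1930 CE, so the volcanic ash layer dates to 1930 − 400 = 1530 CE.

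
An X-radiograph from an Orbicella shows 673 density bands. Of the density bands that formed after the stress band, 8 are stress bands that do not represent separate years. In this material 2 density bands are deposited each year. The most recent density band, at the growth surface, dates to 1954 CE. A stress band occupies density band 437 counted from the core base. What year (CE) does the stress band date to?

The stress band sits at density band 437 from the core base, so 673 − 437 = 236 density bands formed after it.
Removing the 8 false density bands leaves 236 − 8 = 228 true density bands beyond the stress band.
Dividing by 2 density bands per year: 228 / 2 = 114 years.
Counting back 114 years from 1954 CE places the stress band in 1954 − 114 = 1840 CE.

1840 CE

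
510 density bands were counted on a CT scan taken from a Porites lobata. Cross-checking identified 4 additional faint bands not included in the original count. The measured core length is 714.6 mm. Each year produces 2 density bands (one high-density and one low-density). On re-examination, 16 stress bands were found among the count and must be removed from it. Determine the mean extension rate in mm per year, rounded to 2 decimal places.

True density band count = 510 − 16 + 4 = 498.
Dividing by 2 density bands per year: 498 / 2 = 249 years.
Extension rate ≈ 714.6 / 249 = 2.87 mm per year.

2.87 mm per year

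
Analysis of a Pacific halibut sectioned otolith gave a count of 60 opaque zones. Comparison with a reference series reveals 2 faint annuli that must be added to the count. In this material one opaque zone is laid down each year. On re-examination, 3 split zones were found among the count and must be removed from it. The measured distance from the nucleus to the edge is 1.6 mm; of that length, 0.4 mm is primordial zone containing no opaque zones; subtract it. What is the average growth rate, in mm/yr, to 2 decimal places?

Correcting the raw count gives 60 − 3 + 2 = 59 true opaque zones.
The growth record spans 1.6 − 0.4 = 1.2 mm.
Mean rate = 1.2 mm / 59 years ≈ 0.02 mm/yr.

0.02 mm/yr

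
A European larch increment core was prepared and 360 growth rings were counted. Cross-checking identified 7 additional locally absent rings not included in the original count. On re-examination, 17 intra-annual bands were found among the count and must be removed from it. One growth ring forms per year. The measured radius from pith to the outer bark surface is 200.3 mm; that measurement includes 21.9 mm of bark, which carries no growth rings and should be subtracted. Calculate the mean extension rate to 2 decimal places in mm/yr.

0.51 mm/yr

Adjusted count: 360 − 17 + 7 = 350 growth rings.
Removing the 21.9 mm offcut leaves 200.3 − 21.9 = 178.4 mm.
Extension rate ≈ 178.4 / 350 = 0.51 mm/yr.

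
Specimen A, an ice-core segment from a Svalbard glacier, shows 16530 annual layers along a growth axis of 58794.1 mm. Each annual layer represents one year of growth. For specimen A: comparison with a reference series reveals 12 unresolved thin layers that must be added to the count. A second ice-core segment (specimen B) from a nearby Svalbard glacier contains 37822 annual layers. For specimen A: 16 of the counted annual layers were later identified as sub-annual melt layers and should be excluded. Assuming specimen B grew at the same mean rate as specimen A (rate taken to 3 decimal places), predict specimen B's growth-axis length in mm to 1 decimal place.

134570.7 mm

Specimen A: after corrections the count is 16530 − 16 + 12 = 16526 annual layers.
A: Mean rate = 58794.1 mm / 16526 years ≈ 3.558 mm/year.
For B, 3.558 mm/year × 37822 years = 134570.7 mm.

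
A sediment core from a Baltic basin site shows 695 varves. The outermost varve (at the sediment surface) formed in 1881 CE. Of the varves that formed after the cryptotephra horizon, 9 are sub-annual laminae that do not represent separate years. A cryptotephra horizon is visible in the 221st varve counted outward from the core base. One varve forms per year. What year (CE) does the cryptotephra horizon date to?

1416 CE

695 − 221 = 474 varves lie beyond the cryptotephra horizon toward the sediment surface.
474 − 9 false = 465 true varves after the cryptotephra horizon.
Counting back 465 years from 1881 CE places the cryptotephra horizon in 1881 − 465 = 1416 CE.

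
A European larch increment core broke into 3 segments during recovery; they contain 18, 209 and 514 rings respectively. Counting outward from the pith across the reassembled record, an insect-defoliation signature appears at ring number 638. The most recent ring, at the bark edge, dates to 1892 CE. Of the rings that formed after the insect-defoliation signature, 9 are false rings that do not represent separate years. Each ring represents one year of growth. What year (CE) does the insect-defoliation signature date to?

Total rings = 18 + 209 + 514 = 741.
Between ring 638 and the bark edge there are 741 − 638 = 103 rings.
Excluding 9 false rings: 103 − 9 = 94.
1892 − 94 = 1798 CE.

1798 CE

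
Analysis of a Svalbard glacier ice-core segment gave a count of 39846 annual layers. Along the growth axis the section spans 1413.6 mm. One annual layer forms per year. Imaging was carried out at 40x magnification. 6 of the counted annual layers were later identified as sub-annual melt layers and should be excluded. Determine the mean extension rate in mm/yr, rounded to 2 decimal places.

0.04 mm/yr

Correcting the raw count gives 39846 − 6 = 39840 true annual layers.
Extension rate ≈ 1413.6 / 39840 = 0.04 mm/yr.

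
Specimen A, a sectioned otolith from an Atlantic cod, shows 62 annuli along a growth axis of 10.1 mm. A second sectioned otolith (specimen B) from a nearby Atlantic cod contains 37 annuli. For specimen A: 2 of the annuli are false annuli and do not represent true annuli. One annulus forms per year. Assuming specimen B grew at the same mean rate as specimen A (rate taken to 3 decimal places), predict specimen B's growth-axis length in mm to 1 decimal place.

Specimen A: after corrections the count is 62 − 2 = 60 annuli.
A: Mean rate = 10.1 mm / 60 years ≈ 0.168 mm/yr.
B's length ≈ 0.168 × 37 = 6.2 mm.

6.2 mm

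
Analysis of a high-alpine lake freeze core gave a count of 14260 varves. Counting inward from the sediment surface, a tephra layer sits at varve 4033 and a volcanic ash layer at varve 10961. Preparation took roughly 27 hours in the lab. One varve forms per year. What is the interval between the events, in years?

6928 years

Separation: 10961 − 4033 = 6928 varves.
One varve per year makes the interval 6928 years.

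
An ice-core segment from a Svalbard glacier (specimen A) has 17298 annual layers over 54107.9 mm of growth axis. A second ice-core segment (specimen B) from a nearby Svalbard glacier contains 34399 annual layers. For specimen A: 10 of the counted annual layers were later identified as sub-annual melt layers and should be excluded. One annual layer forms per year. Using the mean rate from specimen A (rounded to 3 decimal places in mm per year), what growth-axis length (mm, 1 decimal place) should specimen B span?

107668.9 mm

Specimen A: true annual layer count = 17298 − 10 = 17288.
A: 54107.9 mm over 17288 years gives 54107.9 / 17288 ≈ 3.130 mm per year.
Length of B = 3.130 × 34399 = 107668.9 mm.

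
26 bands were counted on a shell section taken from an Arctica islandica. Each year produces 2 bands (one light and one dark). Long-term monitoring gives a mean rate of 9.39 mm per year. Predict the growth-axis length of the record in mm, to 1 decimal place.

26 bands at 2 per year is 26 / 2 = 13 years.
13 years at 9.39 mm/year gives 9.39 × 13 = 122.1 mm.

122.1 mm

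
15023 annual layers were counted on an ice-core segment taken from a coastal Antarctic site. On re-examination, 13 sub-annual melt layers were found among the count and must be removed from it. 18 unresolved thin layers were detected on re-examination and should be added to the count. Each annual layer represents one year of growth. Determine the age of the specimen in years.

15028 years

Correcting the raw count gives 15023 − 13 + 18 = 15028 true annual layers.
One annual layer per year makes the duration 15028 years.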